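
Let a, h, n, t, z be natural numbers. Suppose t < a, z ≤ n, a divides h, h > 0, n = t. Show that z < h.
From n = t and z ≤ n, z ≤ t. From a divides h and h > 0, a ≤ h. Since t < a, t < h. z ≤ t, so z < h.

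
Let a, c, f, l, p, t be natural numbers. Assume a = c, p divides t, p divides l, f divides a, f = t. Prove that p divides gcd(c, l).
From f = t and f divides a, t divides a. Since a = c, t divides c. Since p divides t, p divides c. p divides l, so p divides gcd(c, l).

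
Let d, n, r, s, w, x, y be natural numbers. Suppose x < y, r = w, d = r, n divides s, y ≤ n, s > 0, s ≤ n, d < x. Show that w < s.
Because d = r and r = w, d = w. Since d < x, w < x. Because n divides s and s > 0, n ≤ s. Since s ≤ n, n = s. Because x < y and y ≤ n, x < n. Since n = s, x < s. Since w < x, w < s.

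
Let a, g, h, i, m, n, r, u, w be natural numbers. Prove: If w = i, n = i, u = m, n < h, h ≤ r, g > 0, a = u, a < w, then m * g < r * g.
Because a = u and u = m, a = m. Since w = i and a < w, a < i. a = m, so m < i. Since n < h and h ≤ r, n < r. n = i, so i < r. Since m < i, m < r. Since g > 0, m * g < r * g.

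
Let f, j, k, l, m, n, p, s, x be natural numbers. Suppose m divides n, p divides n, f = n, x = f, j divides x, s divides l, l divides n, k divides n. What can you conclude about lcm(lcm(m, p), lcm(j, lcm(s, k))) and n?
lcm(lcm(m, p), lcm(j, lcm(s, k))) divides n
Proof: Since m divides n and p divides n, lcm(m, p) divides n. x = f and j divides x, so j divides f. Since f = n, j divides n. Since s divides l and l divides n, s divides n. k divides n, so lcm(s, k) divides n. j divides n, so lcm(j, lcm(s, k)) divides n. Because lcm(m, p) divides n, lcm(lcm(m, p), lcm(j, lcm(s, k))) divides n.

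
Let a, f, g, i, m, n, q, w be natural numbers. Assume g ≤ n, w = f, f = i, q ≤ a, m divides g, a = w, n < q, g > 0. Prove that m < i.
a = w and w = f, so a = f. m divides g and g > 0, so m ≤ g. g ≤ n and n < q, hence g < q. q ≤ a, so g < a. Because m ≤ g, m < a. Since a = f, m < f. From f = i, m < i.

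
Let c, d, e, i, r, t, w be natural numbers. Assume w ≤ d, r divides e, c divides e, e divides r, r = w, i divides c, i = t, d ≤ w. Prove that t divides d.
e divides r and r divides e, therefore e = r. Since r = w, e = w. Because w ≤ d and d ≤ w, w = d. Since e = w, e = d. Since i = t and i divides c, t divides c. Since c divides e, t divides e. Since e = d, t divides d.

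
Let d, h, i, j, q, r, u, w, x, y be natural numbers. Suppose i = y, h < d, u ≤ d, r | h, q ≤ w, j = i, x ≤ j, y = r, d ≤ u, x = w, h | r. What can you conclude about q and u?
q < u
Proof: j = i and i = y, thus j = y. x ≤ j, so x ≤ y. Since x = w, w ≤ y. Since y = r, w ≤ r. q ≤ w, so q ≤ r. h | r and r | h, hence h = r. From d ≤ u and u ≤ d, d = u. h < d, so h < u. Since h = r, r < u. Since q ≤ r, q < u.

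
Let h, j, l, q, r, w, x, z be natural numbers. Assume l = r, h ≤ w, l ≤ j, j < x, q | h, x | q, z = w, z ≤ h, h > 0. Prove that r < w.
z = w and z ≤ h, therefore w ≤ h. Since h ≤ w, h = w. l = r and l ≤ j, hence r ≤ j. j < x, so r < x. x | q and q | h, therefore x | h. h > 0, so x ≤ h. Because r < x, r < h. Since h = w, r < w.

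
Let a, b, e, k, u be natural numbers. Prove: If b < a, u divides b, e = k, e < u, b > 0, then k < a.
Because u divides b and b > 0, u ≤ b. Since b < a, u < a. e < u, so e < a. Since e = k, k < a.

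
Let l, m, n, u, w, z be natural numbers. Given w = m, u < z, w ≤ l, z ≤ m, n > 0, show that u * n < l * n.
Since w = m and w ≤ l, m ≤ l. Since z ≤ m, z ≤ l. From u < z, u < l. Because n > 0, u * n < l * n.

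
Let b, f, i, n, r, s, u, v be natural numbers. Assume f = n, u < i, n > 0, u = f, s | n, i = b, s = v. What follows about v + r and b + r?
v + r < b + r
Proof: s = v and s | n, so v | n. From n > 0, v ≤ n. u = f and f = n, thus u = n. i = b and u < i, thus u < b. u = n, so n < b. v ≤ n, so v < b. Then v + r < b + r.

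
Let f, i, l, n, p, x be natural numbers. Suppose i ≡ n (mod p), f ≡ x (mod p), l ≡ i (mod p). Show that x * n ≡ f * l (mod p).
l ≡ i (mod p) and i ≡ n (mod p), hence l ≡ n (mod p). From f ≡ x (mod p), by multiplying congruences, f * l ≡ x * n (mod p). Then x * n ≡ f * l (mod p).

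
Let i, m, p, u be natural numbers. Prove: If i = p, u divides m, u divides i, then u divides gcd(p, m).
Since i = p and u divides i, u divides p. Since u divides m, u divides gcd(p, m).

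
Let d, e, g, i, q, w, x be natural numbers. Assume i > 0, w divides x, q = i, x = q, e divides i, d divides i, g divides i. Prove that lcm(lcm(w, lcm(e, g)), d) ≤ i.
x = q and q = i, hence x = i. w divides x, so w divides i. e divides i and g divides i, therefore lcm(e, g) divides i. Since w divides i, lcm(w, lcm(e, g)) divides i. From d divides i, lcm(lcm(w, lcm(e, g)), d) divides i. Since i > 0, lcm(lcm(w, lcm(e, g)), d) ≤ i.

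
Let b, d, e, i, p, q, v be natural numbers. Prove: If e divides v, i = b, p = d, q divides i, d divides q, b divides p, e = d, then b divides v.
i = b and q divides i, hence q divides b. d divides q, so d divides b. p = d and b divides p, so b divides d. d divides b, so d = b. From e = d, e = b. e divides v, so b divides v.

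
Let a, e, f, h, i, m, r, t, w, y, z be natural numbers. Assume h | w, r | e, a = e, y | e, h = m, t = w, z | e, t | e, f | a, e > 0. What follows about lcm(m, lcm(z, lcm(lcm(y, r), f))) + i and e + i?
lcm(m, lcm(z, lcm(lcm(y, r), f))) + i ≤ e + i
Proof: t = w and t | e, therefore w | e. From h | w, h | e. h = m, so m | e. Because y | e and r | e, lcm(y, r) | e. From a = e and f | a, f | e. lcm(y, r) | e, so lcm(lcm(y, r), f) | e. z | e, so lcm(z, lcm(lcm(y, r), f)) | e. Since m | e, lcm(m, lcm(z, lcm(lcm(y, r), f))) | e. Since e > 0, lcm(m, lcm(z, lcm(lcm(y, r), f))) ≤ e. Then lcm(m, lcm(z, lcm(lcm(y, r), f))) + i ≤ e + i.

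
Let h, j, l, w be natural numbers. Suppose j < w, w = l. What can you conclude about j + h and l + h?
j + h < l + h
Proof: From w = l and j < w, j < l. Then j + h < l + h.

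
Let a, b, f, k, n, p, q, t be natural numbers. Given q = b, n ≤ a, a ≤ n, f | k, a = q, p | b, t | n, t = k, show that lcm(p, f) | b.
From n ≤ a and a ≤ n, n = a. Since a = q, n = q. t | n, so t | q. Since q = b, t | b. Since t = k, k | b. f | k, so f | b. p | b, so lcm(p, f) | b.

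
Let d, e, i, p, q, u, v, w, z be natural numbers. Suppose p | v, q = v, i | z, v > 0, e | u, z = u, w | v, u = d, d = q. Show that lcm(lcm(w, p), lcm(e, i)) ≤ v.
w | v and p | v, so lcm(w, p) | v. Since d = q and q = v, d = v. u = d, so u = v. From z = u and i | z, i | u. Since e | u, lcm(e, i) | u. Because u = v, lcm(e, i) | v. lcm(w, p) | v, so lcm(lcm(w, p), lcm(e, i)) | v. Since v > 0, lcm(lcm(w, p), lcm(e, i)) ≤ v.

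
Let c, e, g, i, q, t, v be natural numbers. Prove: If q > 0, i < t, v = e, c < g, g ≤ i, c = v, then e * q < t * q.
c < g and g ≤ i, therefore c < i. c = v, so v < i. Since i < t, v < t. Since v = e, e < t. Since q > 0, e * q < t * q.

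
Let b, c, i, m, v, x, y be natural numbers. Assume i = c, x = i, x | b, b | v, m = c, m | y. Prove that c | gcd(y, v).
m = c and m | y, so c | y. Since x = i and i = c, x = c. x | b and b | v, so x | v. Since x = c, c | v. Because c | y, c | gcd(y, v).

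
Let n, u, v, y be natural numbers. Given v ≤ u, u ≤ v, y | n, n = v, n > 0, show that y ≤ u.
v ≤ u and u ≤ v, so v = u. n = v, so n = u. y | n and n > 0, therefore y ≤ n. n = u, so y ≤ u.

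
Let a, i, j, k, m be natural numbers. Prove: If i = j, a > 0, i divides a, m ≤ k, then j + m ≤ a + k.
Since i divides a and a > 0, i ≤ a. i = j, so j ≤ a. Since m ≤ k, j + m ≤ a + k.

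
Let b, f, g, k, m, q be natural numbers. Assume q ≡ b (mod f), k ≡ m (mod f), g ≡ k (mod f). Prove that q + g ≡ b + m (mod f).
From g ≡ k (mod f) and k ≡ m (mod f), g ≡ m (mod f). Since q ≡ b (mod f), q + g ≡ b + m (mod f).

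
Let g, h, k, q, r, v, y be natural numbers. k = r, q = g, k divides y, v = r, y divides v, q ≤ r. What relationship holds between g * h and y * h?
g * h ≤ y * h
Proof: k = r and k divides y, therefore r divides y. v = r and y divides v, therefore y divides r. r divides y, so r = y. From q = g and q ≤ r, g ≤ r. r = y, so g ≤ y. By multiplying by a non-negative, g * h ≤ y * h.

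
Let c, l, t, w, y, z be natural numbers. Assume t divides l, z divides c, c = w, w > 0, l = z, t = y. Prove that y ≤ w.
l = z and t divides l, hence t divides z. c = w and z divides c, so z divides w. Since t divides z, t divides w. w > 0, so t ≤ w. Since t = y, y ≤ w.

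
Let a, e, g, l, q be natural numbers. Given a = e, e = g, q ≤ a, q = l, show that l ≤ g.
Since a = e and e = g, a = g. From q ≤ a, q ≤ g. Because q = l, l ≤ g.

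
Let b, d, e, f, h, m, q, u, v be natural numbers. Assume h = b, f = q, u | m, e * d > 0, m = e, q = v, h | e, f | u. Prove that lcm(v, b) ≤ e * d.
f = q and q = v, hence f = v. f | u and u | m, so f | m. m = e, so f | e. Since f = v, v | e. Because h = b and h | e, b | e. Since v | e, lcm(v, b) | e. Then lcm(v, b) | e * d. e * d > 0, so lcm(v, b) ≤ e * d.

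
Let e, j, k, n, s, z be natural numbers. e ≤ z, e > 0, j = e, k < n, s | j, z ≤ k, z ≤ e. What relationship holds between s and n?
s < n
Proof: Since e ≤ z and z ≤ e, e = z. j = e and s | j, thus s | e. e > 0, so s ≤ e. e = z, so s ≤ z. z ≤ k and k < n, thus z < n. s ≤ z, so s < n.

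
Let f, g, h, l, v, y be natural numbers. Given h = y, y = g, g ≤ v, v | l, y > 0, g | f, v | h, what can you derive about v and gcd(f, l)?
v | gcd(f, l)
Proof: h = y and v | h, thus v | y. y > 0, so v ≤ y. Since y = g, v ≤ g. Because g ≤ v, g = v. g | f, so v | f. v | l, so v | gcd(f, l).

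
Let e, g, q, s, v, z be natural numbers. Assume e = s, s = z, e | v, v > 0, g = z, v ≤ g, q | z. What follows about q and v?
q | v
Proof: Because e = s and s = z, e = z. From e | v, z | v. Since v > 0, z ≤ v. Because g = z and v ≤ g, v ≤ z. Since z ≤ v, z = v. Since q | z, q | v.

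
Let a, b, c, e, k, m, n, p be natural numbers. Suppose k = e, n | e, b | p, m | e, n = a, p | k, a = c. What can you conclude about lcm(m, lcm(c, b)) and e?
lcm(m, lcm(c, b)) | e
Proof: n = a and a = c, therefore n = c. From n | e, c | e. Since k = e and p | k, p | e. b | p, so b | e. c | e, so lcm(c, b) | e. m | e, so lcm(m, lcm(c, b)) | e.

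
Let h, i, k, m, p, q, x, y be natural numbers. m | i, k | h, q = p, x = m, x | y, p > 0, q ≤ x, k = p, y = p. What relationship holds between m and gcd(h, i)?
m | gcd(h, i)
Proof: From q = p and q ≤ x, p ≤ x. y = p and x | y, therefore x | p. p > 0, so x ≤ p. From p ≤ x, p = x. x = m, so p = m. k = p and k | h, hence p | h. p = m, so m | h. m | i, so m | gcd(h, i).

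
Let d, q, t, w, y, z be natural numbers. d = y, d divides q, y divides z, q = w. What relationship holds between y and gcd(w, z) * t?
y divides gcd(w, z) * t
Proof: d = y and d divides q, therefore y divides q. q = w, so y divides w. Because y divides z, y divides gcd(w, z). Then y divides gcd(w, z) * t.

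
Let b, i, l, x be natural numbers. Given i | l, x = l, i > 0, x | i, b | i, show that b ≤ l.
x = l and x | i, thus l | i. Because i | l, i = l. b | i and i > 0, therefore b ≤ i. From i = l, b ≤ l.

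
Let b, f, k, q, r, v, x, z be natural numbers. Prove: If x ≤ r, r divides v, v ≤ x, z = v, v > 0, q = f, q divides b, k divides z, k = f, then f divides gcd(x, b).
Since r divides v and v > 0, r ≤ v. Since x ≤ r, x ≤ v. Since v ≤ x, v = x. From z = v and k divides z, k divides v. Since k = f, f divides v. v = x, so f divides x. Because q = f and q divides b, f divides b. Since f divides x, f divides gcd(x, b).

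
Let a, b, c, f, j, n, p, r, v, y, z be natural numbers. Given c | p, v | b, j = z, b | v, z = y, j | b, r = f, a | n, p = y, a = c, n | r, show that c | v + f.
From b | v and v | b, b = v. p = y and c | p, so c | y. Because j = z and z = y, j = y. j | b, so y | b. c | y, so c | b. b = v, so c | v. a = c and a | n, so c | n. Since n | r, c | r. Since r = f, c | f. Since c | v, c | v + f.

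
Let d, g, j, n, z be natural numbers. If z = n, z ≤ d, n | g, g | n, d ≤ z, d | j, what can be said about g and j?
g | j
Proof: From n | g and g | n, n = g. d ≤ z and z ≤ d, thus d = z. Since z = n, d = n. Since d | j, n | j. Because n = g, g | j.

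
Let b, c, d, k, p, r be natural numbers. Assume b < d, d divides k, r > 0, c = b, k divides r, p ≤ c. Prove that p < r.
From c = b and p ≤ c, p ≤ b. Because b < d, p < d. d divides k and k divides r, so d divides r. r > 0, so d ≤ r. Since p < d, p < r.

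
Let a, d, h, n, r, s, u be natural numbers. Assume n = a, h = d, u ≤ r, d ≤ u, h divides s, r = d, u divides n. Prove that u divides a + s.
n = a and u divides n, thus u divides a. Since r = d and u ≤ r, u ≤ d. Since d ≤ u, d = u. h = d, so h = u. h divides s, so u divides s. u divides a, so u divides a + s.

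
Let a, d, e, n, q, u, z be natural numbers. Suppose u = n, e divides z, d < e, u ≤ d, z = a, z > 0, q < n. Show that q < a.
u = n and u ≤ d, hence n ≤ d. Since d < e, n < e. q < n, so q < e. e divides z and z > 0, so e ≤ z. z = a, so e ≤ a. q < e, so q < a.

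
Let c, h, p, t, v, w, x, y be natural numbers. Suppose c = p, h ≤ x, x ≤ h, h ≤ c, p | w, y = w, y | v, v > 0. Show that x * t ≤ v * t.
h ≤ x and x ≤ h, therefore h = x. Since h ≤ c, x ≤ c. c = p, so x ≤ p. Because y = w and y | v, w | v. Since p | w, p | v. Because v > 0, p ≤ v. x ≤ p, so x ≤ v. Then x * t ≤ v * t.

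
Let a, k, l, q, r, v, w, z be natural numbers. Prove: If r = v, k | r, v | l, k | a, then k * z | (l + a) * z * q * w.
Because r = v and k | r, k | v. Since v | l, k | l. Since k | a, k | l + a. Then k * z | (l + a) * z. Then k * z | (l + a) * z * q. Then k * z | (l + a) * z * q * w.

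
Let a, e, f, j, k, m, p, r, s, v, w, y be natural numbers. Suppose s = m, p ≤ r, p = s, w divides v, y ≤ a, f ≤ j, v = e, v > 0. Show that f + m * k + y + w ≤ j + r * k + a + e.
Because p = s and s = m, p = m. p ≤ r, so m ≤ r. By multiplying by a non-negative, m * k ≤ r * k. f ≤ j, so f + m * k ≤ j + r * k. w divides v and v > 0, so w ≤ v. Since v = e, w ≤ e. y ≤ a, so y + w ≤ a + e. Since f + m * k ≤ j + r * k, f + m * k + y + w ≤ j + r * k + a + e.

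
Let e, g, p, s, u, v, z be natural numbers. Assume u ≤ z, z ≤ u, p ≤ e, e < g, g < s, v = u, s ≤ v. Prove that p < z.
Because u ≤ z and z ≤ u, u = z. p ≤ e and e < g, thus p < g. g < s, so p < s. v = u and s ≤ v, therefore s ≤ u. p < s, so p < u. u = z, so p < z.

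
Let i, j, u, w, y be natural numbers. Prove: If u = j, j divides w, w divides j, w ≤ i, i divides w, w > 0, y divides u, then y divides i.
From j divides w and w divides j, j = w. u = j, so u = w. From i divides w and w > 0, i ≤ w. From w ≤ i, w = i. From u = w, u = i. Since y divides u, y divides i.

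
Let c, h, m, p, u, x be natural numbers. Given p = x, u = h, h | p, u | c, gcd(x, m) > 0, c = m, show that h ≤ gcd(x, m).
Since p = x and h | p, h | x. Since u = h and u | c, h | c. c = m, so h | m. h | x, so h | gcd(x, m). gcd(x, m) > 0, so h ≤ gcd(x, m).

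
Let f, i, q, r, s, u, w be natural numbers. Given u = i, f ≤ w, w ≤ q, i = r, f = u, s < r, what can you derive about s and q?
s < q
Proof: Since u = i and i = r, u = r. f ≤ w and w ≤ q, so f ≤ q. f = u, so u ≤ q. From u = r, r ≤ q. Since s < r, s < q.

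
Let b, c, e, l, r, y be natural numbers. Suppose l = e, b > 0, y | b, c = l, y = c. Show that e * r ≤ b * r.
From c = l and l = e, c = e. y = c and y | b, therefore c | b. Since b > 0, c ≤ b. Since c = e, e ≤ b. Then e * r ≤ b * r.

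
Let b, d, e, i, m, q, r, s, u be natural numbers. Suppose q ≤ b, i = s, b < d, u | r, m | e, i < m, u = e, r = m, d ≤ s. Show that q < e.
Since r = m and u | r, u | m. u = e, so e | m. m | e, so m = e. q ≤ b and b < d, so q < d. Since d ≤ s, q < s. i = s and i < m, thus s < m. Since q < s, q < m. Since m = e, q < e.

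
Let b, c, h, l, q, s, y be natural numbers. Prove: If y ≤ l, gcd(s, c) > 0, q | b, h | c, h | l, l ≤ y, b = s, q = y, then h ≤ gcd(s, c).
y ≤ l and l ≤ y, thus y = l. q = y, so q = l. b = s and q | b, therefore q | s. q = l, so l | s. Because h | l, h | s. h | c, so h | gcd(s, c). Since gcd(s, c) > 0, h ≤ gcd(s, c).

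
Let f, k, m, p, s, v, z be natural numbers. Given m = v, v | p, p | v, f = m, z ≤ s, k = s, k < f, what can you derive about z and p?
z < p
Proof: v | p and p | v, thus v = p. Since m = v, m = p. k = s and k < f, therefore s < f. Since z ≤ s, z < f. f = m, so z < m. From m = p, z < p.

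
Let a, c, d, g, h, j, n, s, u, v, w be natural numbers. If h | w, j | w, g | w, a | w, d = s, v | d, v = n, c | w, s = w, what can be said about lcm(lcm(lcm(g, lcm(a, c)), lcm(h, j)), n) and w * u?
lcm(lcm(lcm(g, lcm(a, c)), lcm(h, j)), n) | w * u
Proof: a | w and c | w, thus lcm(a, c) | w. Since g | w, lcm(g, lcm(a, c)) | w. Since h | w and j | w, lcm(h, j) | w. Since lcm(g, lcm(a, c)) | w, lcm(lcm(g, lcm(a, c)), lcm(h, j)) | w. d = s and v | d, hence v | s. Since v = n, n | s. s = w, so n | w. Since lcm(lcm(g, lcm(a, c)), lcm(h, j)) | w, lcm(lcm(lcm(g, lcm(a, c)), lcm(h, j)), n) | w. Then lcm(lcm(lcm(g, lcm(a, c)), lcm(h, j)), n) | w * u.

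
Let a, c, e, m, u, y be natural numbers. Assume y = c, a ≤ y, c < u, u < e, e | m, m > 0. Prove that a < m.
Because y = c and a ≤ y, a ≤ c. Because c < u, a < u. Since u < e, a < e. e | m and m > 0, therefore e ≤ m. Since a < e, a < m.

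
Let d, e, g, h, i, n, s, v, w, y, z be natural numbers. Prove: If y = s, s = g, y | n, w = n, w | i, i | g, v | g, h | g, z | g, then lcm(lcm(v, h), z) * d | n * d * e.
Because y = s and s = g, y = g. Since y | n, g | n. Because w | i and i | g, w | g. Since w = n, n | g. Since g | n, g = n. v | g and h | g, hence lcm(v, h) | g. z | g, so lcm(lcm(v, h), z) | g. g = n, so lcm(lcm(v, h), z) | n. Then lcm(lcm(v, h), z) * d | n * d. Then lcm(lcm(v, h), z) * d | n * d * e.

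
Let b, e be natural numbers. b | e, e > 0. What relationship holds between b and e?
b ≤ e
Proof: b | e and e > 0. By divisors are at most what they divide, b ≤ e.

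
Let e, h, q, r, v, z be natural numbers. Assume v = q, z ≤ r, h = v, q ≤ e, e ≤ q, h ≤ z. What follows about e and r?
e ≤ r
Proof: Because q ≤ e and e ≤ q, q = e. h = v and v = q, hence h = q. Since h ≤ z, q ≤ z. Since q = e, e ≤ z. z ≤ r, so e ≤ r.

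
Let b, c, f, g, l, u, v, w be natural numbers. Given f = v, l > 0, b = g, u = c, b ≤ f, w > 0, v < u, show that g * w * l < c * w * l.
f = v and b ≤ f, thus b ≤ v. Since b = g, g ≤ v. u = c and v < u, therefore v < c. g ≤ v, so g < c. Since w > 0, g * w < c * w. Since l > 0, g * w * l < c * w * l.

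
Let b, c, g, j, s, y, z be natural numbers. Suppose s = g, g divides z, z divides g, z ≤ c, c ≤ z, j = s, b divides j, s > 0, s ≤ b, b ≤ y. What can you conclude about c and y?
c ≤ y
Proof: g divides z and z divides g, thus g = z. s = g, so s = z. z ≤ c and c ≤ z, therefore z = c. s = z, so s = c. From j = s and b divides j, b divides s. s > 0, so b ≤ s. s ≤ b, so b = s. b ≤ y, so s ≤ y. s = c, so c ≤ y.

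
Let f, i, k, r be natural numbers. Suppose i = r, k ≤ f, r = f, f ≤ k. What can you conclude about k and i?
k = i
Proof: Since i = r and r = f, i = f. f ≤ k and k ≤ f, so f = k. i = f, so i = k. Then k = i.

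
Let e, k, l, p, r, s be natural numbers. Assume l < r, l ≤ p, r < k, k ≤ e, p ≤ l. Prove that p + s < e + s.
l ≤ p and p ≤ l, hence l = p. Since l < r, p < r. r < k and k ≤ e, thus r < e. p < r, so p < e. Then p + s < e + s.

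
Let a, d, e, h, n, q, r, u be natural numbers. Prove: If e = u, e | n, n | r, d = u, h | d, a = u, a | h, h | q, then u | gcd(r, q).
e = u and e | n, therefore u | n. From n | r, u | r. d = u and h | d, therefore h | u. Since a = u and a | h, u | h. Since h | u, h = u. Since h | q, u | q. From u | r, u | gcd(r, q).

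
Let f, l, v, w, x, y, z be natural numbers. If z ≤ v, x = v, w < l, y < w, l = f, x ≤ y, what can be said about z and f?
z < f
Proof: Because x = v and x ≤ y, v ≤ y. Since z ≤ v, z ≤ y. l = f and w < l, so w < f. Since y < w, y < f. Since z ≤ y, z < f.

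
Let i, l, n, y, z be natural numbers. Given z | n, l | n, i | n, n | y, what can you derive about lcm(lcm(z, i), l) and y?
lcm(lcm(z, i), l) | y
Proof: From z | n and i | n, lcm(z, i) | n. l | n, so lcm(lcm(z, i), l) | n. Since n | y, lcm(lcm(z, i), l) | y.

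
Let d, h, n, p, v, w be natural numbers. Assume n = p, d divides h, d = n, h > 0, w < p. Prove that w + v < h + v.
d = n and n = p, therefore d = p. d divides h, so p divides h. Since h > 0, p ≤ h. Since w < p, w < h. Then w + v < h + v.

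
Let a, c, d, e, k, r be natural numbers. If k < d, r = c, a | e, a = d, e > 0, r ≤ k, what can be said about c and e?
c < e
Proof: r = c and r ≤ k, thus c ≤ k. Since k < d, c < d. Since a = d and a | e, d | e. e > 0, so d ≤ e. Since c < d, c < e.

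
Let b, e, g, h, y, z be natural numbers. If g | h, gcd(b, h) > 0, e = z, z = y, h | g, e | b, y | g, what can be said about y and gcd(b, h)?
y ≤ gcd(b, h)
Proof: From e = z and z = y, e = y. Since e | b, y | b. Since g | h and h | g, g = h. From y | g, y | h. y | b, so y | gcd(b, h). Since gcd(b, h) > 0, y ≤ gcd(b, h).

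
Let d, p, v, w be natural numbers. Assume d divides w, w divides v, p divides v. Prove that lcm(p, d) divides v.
From d divides w and w divides v, d divides v. p divides v, so lcm(p, d) divides v.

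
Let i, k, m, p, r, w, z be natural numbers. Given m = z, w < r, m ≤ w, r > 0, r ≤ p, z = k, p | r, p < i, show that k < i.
Because m = z and z = k, m = k. p | r and r > 0, therefore p ≤ r. Since r ≤ p, p = r. p < i, so r < i. Since w < r, w < i. m ≤ w, so m < i. Since m = k, k < i.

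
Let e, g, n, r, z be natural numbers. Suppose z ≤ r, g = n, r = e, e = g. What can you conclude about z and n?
z ≤ n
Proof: r = e and e = g, therefore r = g. From g = n, r = n. Because z ≤ r, z ≤ n.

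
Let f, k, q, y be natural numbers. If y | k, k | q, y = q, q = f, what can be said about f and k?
f = k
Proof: From y = q and y | k, q | k. k | q, so k = q. q = f, so k = f. Then f = k.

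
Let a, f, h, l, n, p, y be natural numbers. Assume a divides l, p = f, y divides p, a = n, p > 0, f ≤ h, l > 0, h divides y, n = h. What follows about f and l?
f ≤ l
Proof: h divides y and y divides p, thus h divides p. Since p > 0, h ≤ p. p = f, so h ≤ f. Since f ≤ h, h = f. a = n and n = h, thus a = h. a divides l, so h divides l. Since l > 0, h ≤ l. h = f, so f ≤ l.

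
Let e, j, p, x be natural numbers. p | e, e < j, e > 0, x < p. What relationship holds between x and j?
x < j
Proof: p | e and e > 0, therefore p ≤ e. Since x < p, x < e. e < j, so x < j.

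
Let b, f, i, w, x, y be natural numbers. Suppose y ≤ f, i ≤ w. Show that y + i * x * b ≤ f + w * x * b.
Because i ≤ w, by multiplying by a non-negative, i * x ≤ w * x. By multiplying by a non-negative, i * x * b ≤ w * x * b. y ≤ f, so y + i * x * b ≤ f + w * x * b.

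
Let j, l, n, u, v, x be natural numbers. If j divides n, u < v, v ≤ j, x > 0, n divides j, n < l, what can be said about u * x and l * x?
u * x < l * x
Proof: From u < v and v ≤ j, u < j. n divides j and j divides n, thus n = j. Since n < l, j < l. u < j, so u < l. Using x > 0, by multiplying by a positive, u * x < l * x.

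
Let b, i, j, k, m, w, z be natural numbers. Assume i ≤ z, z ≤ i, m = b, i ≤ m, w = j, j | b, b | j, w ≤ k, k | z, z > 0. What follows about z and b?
z = b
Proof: Since i ≤ z and z ≤ i, i = z. m = b and i ≤ m, so i ≤ b. i = z, so z ≤ b. j | b and b | j, hence j = b. Since w = j, w = b. w ≤ k, so b ≤ k. From k | z and z > 0, k ≤ z. b ≤ k, so b ≤ z. Since z ≤ b, z = b.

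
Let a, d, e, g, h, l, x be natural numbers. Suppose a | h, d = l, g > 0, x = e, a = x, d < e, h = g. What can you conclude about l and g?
l < g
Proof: d = l and d < e, thus l < e. Because a = x and x = e, a = e. Because h = g and a | h, a | g. Since a = e, e | g. Because g > 0, e ≤ g. l < e, so l < g.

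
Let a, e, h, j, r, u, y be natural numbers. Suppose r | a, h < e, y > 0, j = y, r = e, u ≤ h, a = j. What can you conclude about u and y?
u < y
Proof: Since u ≤ h and h < e, u < e. From a = j and r | a, r | j. Since j = y, r | y. r = e, so e | y. Since y > 0, e ≤ y. Since u < e, u < y.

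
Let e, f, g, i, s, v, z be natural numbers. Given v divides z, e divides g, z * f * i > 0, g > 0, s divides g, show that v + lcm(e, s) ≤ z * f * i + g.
From v divides z, v divides z * f. Then v divides z * f * i. Since z * f * i > 0, v ≤ z * f * i. e divides g and s divides g, therefore lcm(e, s) divides g. Since g > 0, lcm(e, s) ≤ g. v ≤ z * f * i, so v + lcm(e, s) ≤ z * f * i + g.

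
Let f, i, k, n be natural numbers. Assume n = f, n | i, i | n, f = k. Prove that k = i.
From i | n and n | i, i = n. n = f, so i = f. Because f = k, i = k. Then k = i.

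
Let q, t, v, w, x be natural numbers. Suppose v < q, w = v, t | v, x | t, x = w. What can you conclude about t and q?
t < q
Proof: x = w and w = v, therefore x = v. Because x | t, v | t. Since t | v, v = t. Because v < q, t < q.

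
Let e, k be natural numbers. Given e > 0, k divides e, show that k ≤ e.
Because k divides e and e > 0, by divisors are at most what they divide, k ≤ e.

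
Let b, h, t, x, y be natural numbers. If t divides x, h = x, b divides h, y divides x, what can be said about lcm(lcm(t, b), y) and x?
lcm(lcm(t, b), y) divides x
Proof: h = x and b divides h, therefore b divides x. t divides x, so lcm(t, b) divides x. Since y divides x, lcm(lcm(t, b), y) divides x.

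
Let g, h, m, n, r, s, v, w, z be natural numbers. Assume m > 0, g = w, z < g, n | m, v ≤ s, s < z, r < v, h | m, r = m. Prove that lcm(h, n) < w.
Because h | m and n | m, lcm(h, n) | m. m > 0, so lcm(h, n) ≤ m. r < v and v ≤ s, thus r < s. Since r = m, m < s. lcm(h, n) ≤ m, so lcm(h, n) < s. s < z, so lcm(h, n) < z. Because g = w and z < g, z < w. lcm(h, n) < z, so lcm(h, n) < w.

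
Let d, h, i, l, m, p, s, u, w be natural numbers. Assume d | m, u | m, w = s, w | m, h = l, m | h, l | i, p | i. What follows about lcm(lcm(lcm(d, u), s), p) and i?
lcm(lcm(lcm(d, u), s), p) | i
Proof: d | m and u | m, hence lcm(d, u) | m. From w = s and w | m, s | m. lcm(d, u) | m, so lcm(lcm(d, u), s) | m. Because h = l and m | h, m | l. Since lcm(lcm(d, u), s) | m, lcm(lcm(d, u), s) | l. l | i, so lcm(lcm(d, u), s) | i. p | i, so lcm(lcm(lcm(d, u), s), p) | i.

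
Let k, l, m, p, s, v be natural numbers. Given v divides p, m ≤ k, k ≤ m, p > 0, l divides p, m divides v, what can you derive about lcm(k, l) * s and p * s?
lcm(k, l) * s ≤ p * s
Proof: m ≤ k and k ≤ m, therefore m = k. m divides v and v divides p, hence m divides p. Since m = k, k divides p. Since l divides p, lcm(k, l) divides p. Since p > 0, lcm(k, l) ≤ p. By multiplying by a non-negative, lcm(k, l) * s ≤ p * s.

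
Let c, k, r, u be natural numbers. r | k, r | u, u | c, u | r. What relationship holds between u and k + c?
u | k + c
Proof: r | u and u | r, therefore r = u. From r | k, u | k. u | c, so u | k + c.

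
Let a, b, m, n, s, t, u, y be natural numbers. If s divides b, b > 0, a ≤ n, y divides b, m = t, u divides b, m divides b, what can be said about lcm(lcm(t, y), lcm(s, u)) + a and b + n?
lcm(lcm(t, y), lcm(s, u)) + a ≤ b + n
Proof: m = t and m divides b, so t divides b. Because y divides b, lcm(t, y) divides b. s divides b and u divides b, therefore lcm(s, u) divides b. lcm(t, y) divides b, so lcm(lcm(t, y), lcm(s, u)) divides b. From b > 0, lcm(lcm(t, y), lcm(s, u)) ≤ b. Since a ≤ n, lcm(lcm(t, y), lcm(s, u)) + a ≤ b + n.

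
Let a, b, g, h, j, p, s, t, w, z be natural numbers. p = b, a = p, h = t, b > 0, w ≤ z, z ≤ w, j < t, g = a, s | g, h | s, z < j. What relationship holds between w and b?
w < b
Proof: From z ≤ w and w ≤ z, z = w. Since z < j, w < j. Since j < t, w < t. Because a = p and p = b, a = b. h | s and s | g, thus h | g. h = t, so t | g. From g = a, t | a. Since a = b, t | b. From b > 0, t ≤ b. Since w < t, w < b.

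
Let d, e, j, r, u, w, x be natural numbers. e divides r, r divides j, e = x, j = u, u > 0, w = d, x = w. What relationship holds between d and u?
d ≤ u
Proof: e = x and x = w, hence e = w. Because e divides r, w divides r. j = u and r divides j, so r divides u. w divides r, so w divides u. Since u > 0, w ≤ u. Since w = d, d ≤ u.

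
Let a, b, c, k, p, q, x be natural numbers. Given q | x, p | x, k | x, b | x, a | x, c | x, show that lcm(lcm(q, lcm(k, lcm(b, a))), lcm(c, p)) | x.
b | x and a | x, therefore lcm(b, a) | x. k | x, so lcm(k, lcm(b, a)) | x. Since q | x, lcm(q, lcm(k, lcm(b, a))) | x. c | x and p | x, so lcm(c, p) | x. lcm(q, lcm(k, lcm(b, a))) | x, so lcm(lcm(q, lcm(k, lcm(b, a))), lcm(c, p)) | x.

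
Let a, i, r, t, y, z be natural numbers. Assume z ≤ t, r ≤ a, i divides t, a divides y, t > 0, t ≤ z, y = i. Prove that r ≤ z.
t ≤ z and z ≤ t, so t = z. y = i and a divides y, hence a divides i. i divides t, so a divides t. Since t > 0, a ≤ t. Since r ≤ a, r ≤ t. Since t = z, r ≤ z.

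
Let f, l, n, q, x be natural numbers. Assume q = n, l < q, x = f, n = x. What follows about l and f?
l < f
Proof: q = n and n = x, so q = x. Since x = f, q = f. l < q, so l < f.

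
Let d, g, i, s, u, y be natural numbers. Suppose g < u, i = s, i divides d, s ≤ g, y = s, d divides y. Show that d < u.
i = s and i divides d, hence s divides d. y = s and d divides y, thus d divides s. Because s divides d, s = d. Because s ≤ g and g < u, s < u. s = d, so d < u.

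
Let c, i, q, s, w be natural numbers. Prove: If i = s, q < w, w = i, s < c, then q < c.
w = i and q < w, hence q < i. Since i = s, q < s. Since s < c, q < c.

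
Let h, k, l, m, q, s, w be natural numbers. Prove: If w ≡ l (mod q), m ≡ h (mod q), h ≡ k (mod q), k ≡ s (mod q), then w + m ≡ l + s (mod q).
From m ≡ h (mod q) and h ≡ k (mod q), m ≡ k (mod q). Since k ≡ s (mod q), m ≡ s (mod q). Combining with w ≡ l (mod q), by adding congruences, w + m ≡ l + s (mod q).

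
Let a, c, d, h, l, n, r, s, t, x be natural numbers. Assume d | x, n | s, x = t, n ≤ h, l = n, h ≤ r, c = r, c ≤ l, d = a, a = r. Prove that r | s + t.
Since n ≤ h and h ≤ r, n ≤ r. Because l = n and c ≤ l, c ≤ n. Because c = r, r ≤ n. From n ≤ r, n = r. n | s, so r | s. From d = a and a = r, d = r. Since d | x, r | x. Since x = t, r | t. From r | s, r | s + t.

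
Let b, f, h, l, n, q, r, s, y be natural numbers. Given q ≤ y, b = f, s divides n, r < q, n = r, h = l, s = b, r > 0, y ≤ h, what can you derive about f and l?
f < l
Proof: From s = b and b = f, s = f. Because n = r and s divides n, s divides r. s = f, so f divides r. Since r > 0, f ≤ r. From r < q and q ≤ y, r < y. From f ≤ r, f < y. y ≤ h, so f < h. Since h = l, f < l.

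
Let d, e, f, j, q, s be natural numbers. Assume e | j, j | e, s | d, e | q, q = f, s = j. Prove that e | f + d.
q = f and e | q, so e | f. Because j | e and e | j, j = e. Since s = j and s | d, j | d. Since j = e, e | d. Since e | f, e | f + d.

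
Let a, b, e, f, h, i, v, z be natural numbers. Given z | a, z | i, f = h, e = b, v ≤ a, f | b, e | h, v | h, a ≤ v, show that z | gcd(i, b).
a ≤ v and v ≤ a, therefore a = v. z | a, so z | v. Because f = h and f | b, h | b. From e = b and e | h, b | h. Since h | b, h = b. v | h, so v | b. Since z | v, z | b. Since z | i, z | gcd(i, b).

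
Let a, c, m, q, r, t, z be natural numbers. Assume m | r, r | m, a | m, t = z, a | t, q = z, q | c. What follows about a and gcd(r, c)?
a | gcd(r, c)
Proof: Since m | r and r | m, m = r. Since a | m, a | r. t = z and a | t, thus a | z. Since q = z and q | c, z | c. a | z, so a | c. Since a | r, a | gcd(r, c).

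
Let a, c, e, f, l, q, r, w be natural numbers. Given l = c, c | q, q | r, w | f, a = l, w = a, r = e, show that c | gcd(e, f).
Because c | q and q | r, c | r. Since r = e, c | e. w = a and a = l, thus w = l. l = c, so w = c. w | f, so c | f. Since c | e, c | gcd(e, f).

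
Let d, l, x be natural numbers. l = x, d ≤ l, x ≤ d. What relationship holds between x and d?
x = d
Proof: Because l = x and d ≤ l, d ≤ x. x ≤ d, so d = x. Then x = d.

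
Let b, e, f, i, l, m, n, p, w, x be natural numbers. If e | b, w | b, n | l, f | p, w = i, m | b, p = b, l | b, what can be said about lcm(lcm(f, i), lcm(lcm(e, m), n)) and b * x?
lcm(lcm(f, i), lcm(lcm(e, m), n)) | b * x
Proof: Because p = b and f | p, f | b. Because w = i and w | b, i | b. Since f | b, lcm(f, i) | b. e | b and m | b, so lcm(e, m) | b. Since n | l and l | b, n | b. lcm(e, m) | b, so lcm(lcm(e, m), n) | b. Since lcm(f, i) | b, lcm(lcm(f, i), lcm(lcm(e, m), n)) | b. Then lcm(lcm(f, i), lcm(lcm(e, m), n)) | b * x.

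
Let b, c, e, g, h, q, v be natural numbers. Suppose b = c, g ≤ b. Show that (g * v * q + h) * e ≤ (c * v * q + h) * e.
b = c and g ≤ b, hence g ≤ c. By multiplying by a non-negative, g * v ≤ c * v. By multiplying by a non-negative, g * v * q ≤ c * v * q. Then g * v * q + h ≤ c * v * q + h. By multiplying by a non-negative, (g * v * q + h) * e ≤ (c * v * q + h) * e.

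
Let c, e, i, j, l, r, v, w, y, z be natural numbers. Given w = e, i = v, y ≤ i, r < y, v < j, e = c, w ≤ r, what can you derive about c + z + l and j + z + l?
c + z + l < j + z + l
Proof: w = e and e = c, hence w = c. i = v and y ≤ i, so y ≤ v. r < y, so r < v. From w ≤ r, w < v. v < j, so w < j. Since w = c, c < j. Then c + z < j + z. Then c + z + l < j + z + l.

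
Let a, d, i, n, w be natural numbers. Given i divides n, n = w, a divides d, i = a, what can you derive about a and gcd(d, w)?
a divides gcd(d, w)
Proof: n = w and i divides n, therefore i divides w. i = a, so a divides w. Since a divides d, a divides gcd(d, w).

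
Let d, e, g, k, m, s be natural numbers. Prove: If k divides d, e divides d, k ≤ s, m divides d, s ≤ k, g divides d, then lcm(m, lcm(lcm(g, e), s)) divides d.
Since g divides d and e divides d, lcm(g, e) divides d. k ≤ s and s ≤ k, thus k = s. k divides d, so s divides d. Since lcm(g, e) divides d, lcm(lcm(g, e), s) divides d. Because m divides d, lcm(m, lcm(lcm(g, e), s)) divides d.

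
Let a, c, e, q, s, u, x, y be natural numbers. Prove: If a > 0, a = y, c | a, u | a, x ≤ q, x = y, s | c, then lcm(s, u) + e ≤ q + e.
s | c and c | a, hence s | a. Since u | a, lcm(s, u) | a. a > 0, so lcm(s, u) ≤ a. Since a = y, lcm(s, u) ≤ y. Since x = y and x ≤ q, y ≤ q. lcm(s, u) ≤ y, so lcm(s, u) ≤ q. Then lcm(s, u) + e ≤ q + e.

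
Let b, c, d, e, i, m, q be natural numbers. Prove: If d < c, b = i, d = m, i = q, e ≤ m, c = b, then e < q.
Because b = i and i = q, b = q. Since d = m and d < c, m < c. Since c = b, m < b. Since e ≤ m, e < b. From b = q, e < q.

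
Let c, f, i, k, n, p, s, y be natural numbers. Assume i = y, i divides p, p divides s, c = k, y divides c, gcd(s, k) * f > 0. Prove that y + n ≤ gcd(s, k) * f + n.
Since i divides p and p divides s, i divides s. Because i = y, y divides s. Since c = k and y divides c, y divides k. y divides s, so y divides gcd(s, k). Then y divides gcd(s, k) * f. Since gcd(s, k) * f > 0, y ≤ gcd(s, k) * f. Then y + n ≤ gcd(s, k) * f + n.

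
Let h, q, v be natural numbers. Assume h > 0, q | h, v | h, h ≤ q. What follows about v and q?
v ≤ q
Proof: Because q | h and h > 0, q ≤ h. h ≤ q, so h = q. Because v | h and h > 0, v ≤ h. Since h = q, v ≤ q.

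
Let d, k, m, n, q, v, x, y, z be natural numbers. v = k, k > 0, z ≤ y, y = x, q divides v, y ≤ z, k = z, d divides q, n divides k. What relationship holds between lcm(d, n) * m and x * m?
lcm(d, n) * m ≤ x * m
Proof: z ≤ y and y ≤ z, so z = y. k = z, so k = y. Since y = x, k = x. d divides q and q divides v, therefore d divides v. Since v = k, d divides k. From n divides k, lcm(d, n) divides k. k > 0, so lcm(d, n) ≤ k. k = x, so lcm(d, n) ≤ x. By multiplying by a non-negative, lcm(d, n) * m ≤ x * m.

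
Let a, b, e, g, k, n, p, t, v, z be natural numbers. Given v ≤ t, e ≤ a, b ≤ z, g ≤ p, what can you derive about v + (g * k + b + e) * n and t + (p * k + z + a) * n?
v + (g * k + b + e) * n ≤ t + (p * k + z + a) * n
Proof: Since g ≤ p, g * k ≤ p * k. b ≤ z and e ≤ a, hence b + e ≤ z + a. g * k ≤ p * k, so g * k + b + e ≤ p * k + z + a. Then (g * k + b + e) * n ≤ (p * k + z + a) * n. v ≤ t, so v + (g * k + b + e) * n ≤ t + (p * k + z + a) * n.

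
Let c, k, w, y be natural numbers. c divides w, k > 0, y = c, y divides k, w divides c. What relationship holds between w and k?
w ≤ k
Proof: Because c divides w and w divides c, c = w. y = c and y divides k, thus c divides k. k > 0, so c ≤ k. c = w, so w ≤ k.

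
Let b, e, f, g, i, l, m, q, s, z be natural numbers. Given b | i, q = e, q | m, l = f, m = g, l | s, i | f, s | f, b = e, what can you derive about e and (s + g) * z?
e | (s + g) * z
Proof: From l = f and l | s, f | s. Since s | f, f = s. b = e and b | i, thus e | i. i | f, so e | f. Since f = s, e | s. Since q = e and q | m, e | m. Since m = g, e | g. From e | s, e | s + g. Then e | (s + g) * z.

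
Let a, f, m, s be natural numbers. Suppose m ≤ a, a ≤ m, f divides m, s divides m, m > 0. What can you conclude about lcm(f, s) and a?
lcm(f, s) ≤ a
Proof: m ≤ a and a ≤ m, thus m = a. f divides m and s divides m, therefore lcm(f, s) divides m. Since m > 0, lcm(f, s) ≤ m. Since m = a, lcm(f, s) ≤ a.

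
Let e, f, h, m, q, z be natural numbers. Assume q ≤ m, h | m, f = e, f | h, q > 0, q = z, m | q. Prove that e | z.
m | q and q > 0, so m ≤ q. Since q ≤ m, m = q. Since q = z, m = z. Since f | h and h | m, f | m. f = e, so e | m. Since m = z, e | z.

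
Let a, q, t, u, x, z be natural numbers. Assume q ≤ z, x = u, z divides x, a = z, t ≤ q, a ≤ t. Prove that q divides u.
Since a = z and a ≤ t, z ≤ t. Because t ≤ q, z ≤ q. Since q ≤ z, z = q. Since x = u and z divides x, z divides u. Since z = q, q divides u.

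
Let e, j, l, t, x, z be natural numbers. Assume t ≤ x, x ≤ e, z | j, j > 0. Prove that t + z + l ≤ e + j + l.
From t ≤ x and x ≤ e, t ≤ e. z | j and j > 0, so z ≤ j. Since t ≤ e, t + z ≤ e + j. Then t + z + l ≤ e + j + l.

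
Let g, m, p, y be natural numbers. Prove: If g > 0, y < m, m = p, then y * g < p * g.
Since m = p and y < m, y < p. From g > 0, y * g < p * g.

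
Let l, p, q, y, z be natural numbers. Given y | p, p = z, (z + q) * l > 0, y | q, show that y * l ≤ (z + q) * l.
Since p = z and y | p, y | z. Because y | q, y | z + q. Then y * l | (z + q) * l. (z + q) * l > 0, so y * l ≤ (z + q) * l.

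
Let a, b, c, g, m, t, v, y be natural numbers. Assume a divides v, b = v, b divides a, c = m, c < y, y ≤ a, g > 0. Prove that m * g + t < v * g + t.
From b = v and b divides a, v divides a. a divides v, so a = v. c = m and c < y, therefore m < y. y ≤ a, so m < a. Because a = v, m < v. Since g > 0, by multiplying by a positive, m * g < v * g. Then m * g + t < v * g + t.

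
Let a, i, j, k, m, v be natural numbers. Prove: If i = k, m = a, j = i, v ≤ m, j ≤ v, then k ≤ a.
j = i and j ≤ v, therefore i ≤ v. i = k, so k ≤ v. m = a and v ≤ m, hence v ≤ a. k ≤ v, so k ≤ a.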